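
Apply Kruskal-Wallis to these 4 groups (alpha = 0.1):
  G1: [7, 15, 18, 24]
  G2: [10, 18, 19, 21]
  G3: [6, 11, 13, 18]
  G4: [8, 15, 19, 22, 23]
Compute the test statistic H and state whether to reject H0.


Step 1: Combine all N = 17 observations and assign midranks.
sorted (value, group, rank): (6,G3,1), (7,G1,2), (8,G4,3), (10,G2,4), (11,G3,5), (13,G3,6), (15,G1,7.5), (15,G4,7.5), (18,G1,10), (18,G2,10), (18,G3,10), (19,G2,12.5), (19,G4,12.5), (21,G2,14), (22,G4,15), (23,G4,16), (24,G1,17)
Step 2: Sum ranks within each group.
R_1 = 36.5 (n_1 = 4)
R_2 = 40.5 (n_2 = 4)
R_3 = 22 (n_3 = 4)
R_4 = 54 (n_4 = 5)
Step 3: H = 12/(N(N+1)) * sum(R_i^2/n_i) - 3(N+1)
     = 12/(17*18) * (36.5^2/4 + 40.5^2/4 + 22^2/4 + 54^2/5) - 3*18
     = 0.039216 * 1447.33 - 54
     = 2.757843.
Step 4: Ties present; correction factor C = 1 - 36/(17^3 - 17) = 0.992647. Corrected H = 2.757843 / 0.992647 = 2.778272.
Step 5: Under H0, H ~ chi^2(3); p-value = 0.427089.
Step 6: alpha = 0.1. fail to reject H0.

H = 2.7783, df = 3, p = 0.427089, fail to reject H0.


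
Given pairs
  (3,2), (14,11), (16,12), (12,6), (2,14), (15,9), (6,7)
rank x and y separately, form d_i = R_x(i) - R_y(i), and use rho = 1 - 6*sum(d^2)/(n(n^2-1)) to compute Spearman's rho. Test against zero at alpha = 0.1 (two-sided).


Step 1: Rank x and y separately (midranks; no ties here).
rank(x): 3->2, 14->5, 16->7, 12->4, 2->1, 15->6, 6->3
rank(y): 2->1, 11->5, 12->6, 6->2, 14->7, 9->4, 7->3
Step 2: d_i = R_x(i) - R_y(i); compute d_i^2.
  (2-1)^2=1, (5-5)^2=0, (7-6)^2=1, (4-2)^2=4, (1-7)^2=36, (6-4)^2=4, (3-3)^2=0
sum(d^2) = 46.
Step 3: rho = 1 - 6*46 / (7*(7^2 - 1)) = 1 - 276/336 = 0.178571.
Step 4: Under H0, t = rho * sqrt((n-2)/(1-rho^2)) = 0.4058 ~ t(5).
Step 5: Two-sided p-value from the t-distribution with 5 df = 0.701658.
Step 6: alpha = 0.1. fail to reject H0.

rho = 0.1786, p = 0.701658, fail to reject H0 at alpha = 0.1.


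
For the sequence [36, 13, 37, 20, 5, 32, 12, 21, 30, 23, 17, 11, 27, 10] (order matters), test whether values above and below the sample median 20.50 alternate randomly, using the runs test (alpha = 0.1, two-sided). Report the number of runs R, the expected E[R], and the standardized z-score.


Step 1: Compute median = 20.50; label A = above, B = below.
Labels in order: ABABBABAAABBAB  (n_A = 7, n_B = 7)
Step 2: Count runs R = 10.
Step 3: Under H0 (random ordering), E[R] = 2*n_A*n_B/(n_A+n_B) + 1 = 2*7*7/14 + 1 = 8.0000.
        Var[R] = 2*n_A*n_B*(2*n_A*n_B - n_A - n_B) / ((n_A+n_B)^2 * (n_A+n_B-1)) = 8232/2548 = 3.2308.
        SD[R] = 1.7974.
Step 4: Continuity-corrected z = (R - 0.5 - E[R]) / SD[R] = (10 - 0.5 - 8.0000) / 1.7974 = 0.8345.
Step 5: Two-sided p-value via normal approximation = 2*(1 - Phi(|z|)) = 0.403986.
Step 6: alpha = 0.1. fail to reject H0.

R = 10, z = 0.8345, p = 0.403986, fail to reject H0.


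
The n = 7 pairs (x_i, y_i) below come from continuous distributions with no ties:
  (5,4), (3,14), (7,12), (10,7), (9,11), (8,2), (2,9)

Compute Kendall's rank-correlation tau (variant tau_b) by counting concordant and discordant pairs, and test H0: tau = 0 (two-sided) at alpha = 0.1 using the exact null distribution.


Step 1: Enumerate the 21 unordered pairs (i,j) with i<j and classify each by sign(x_j-x_i) * sign(y_j-y_i).
  (1,2):dx=-2,dy=+10->D; (1,3):dx=+2,dy=+8->C; (1,4):dx=+5,dy=+3->C; (1,5):dx=+4,dy=+7->C
  (1,6):dx=+3,dy=-2->D; (1,7):dx=-3,dy=+5->D; (2,3):dx=+4,dy=-2->D; (2,4):dx=+7,dy=-7->D
  (2,5):dx=+6,dy=-3->D; (2,6):dx=+5,dy=-12->D; (2,7):dx=-1,dy=-5->C; (3,4):dx=+3,dy=-5->D
  (3,5):dx=+2,dy=-1->D; (3,6):dx=+1,dy=-10->D; (3,7):dx=-5,dy=-3->C; (4,5):dx=-1,dy=+4->D
  (4,6):dx=-2,dy=-5->C; (4,7):dx=-8,dy=+2->D; (5,6):dx=-1,dy=-9->C; (5,7):dx=-7,dy=-2->C
  (6,7):dx=-6,dy=+7->D
Step 2: C = 8, D = 13, total pairs = 21.
Step 3: tau = (C - D)/(n(n-1)/2) = (8 - 13)/21 = -0.238095.
Step 4: Exact two-sided p-value (enumerate n! = 5040 permutations of y under H0): p = 0.561905.
Step 5: alpha = 0.1. fail to reject H0.

tau_b = -0.2381 (C=8, D=13), p = 0.561905, fail to reject H0.


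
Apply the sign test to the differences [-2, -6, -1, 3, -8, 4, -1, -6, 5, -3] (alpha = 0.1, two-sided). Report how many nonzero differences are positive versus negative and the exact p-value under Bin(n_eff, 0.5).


Step 1: Discard zero differences. Original n = 10; n_eff = number of nonzero differences = 10.
Nonzero differences (with sign): -2, -6, -1, +3, -8, +4, -1, -6, +5, -3
Step 2: Count signs: positive = 3, negative = 7.
Step 3: Under H0: P(positive) = 0.5, so the number of positives S ~ Bin(10, 0.5).
Step 4: Two-sided exact p-value = sum of Bin(10,0.5) probabilities at or below the observed probability = 0.343750.
Step 5: alpha = 0.1. fail to reject H0.

n_eff = 10, pos = 3, neg = 7, p = 0.343750, fail to reject H0.


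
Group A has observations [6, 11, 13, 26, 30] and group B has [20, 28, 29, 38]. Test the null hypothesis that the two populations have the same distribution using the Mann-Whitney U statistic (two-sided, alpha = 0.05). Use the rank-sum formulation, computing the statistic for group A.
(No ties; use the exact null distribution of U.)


Step 1: Combine and sort all 9 observations; assign midranks.
sorted (value, group): (6,X), (11,X), (13,X), (20,Y), (26,X), (28,Y), (29,Y), (30,X), (38,Y)
ranks: 6->1, 11->2, 13->3, 20->4, 26->5, 28->6, 29->7, 30->8, 38->9
Step 2: Rank sum for X: R1 = 1 + 2 + 3 + 5 + 8 = 19.
Step 3: U_X = R1 - n1(n1+1)/2 = 19 - 5*6/2 = 19 - 15 = 4.
       U_Y = n1*n2 - U_X = 20 - 4 = 16.
Step 4: No ties, so the exact null distribution of U (based on enumerating the C(9,5) = 126 equally likely rank assignments) gives the two-sided p-value.
Step 5: p-value = 0.190476; compare to alpha = 0.05. fail to reject H0.

U_X = 4, p = 0.190476, fail to reject H0 at alpha = 0.05.


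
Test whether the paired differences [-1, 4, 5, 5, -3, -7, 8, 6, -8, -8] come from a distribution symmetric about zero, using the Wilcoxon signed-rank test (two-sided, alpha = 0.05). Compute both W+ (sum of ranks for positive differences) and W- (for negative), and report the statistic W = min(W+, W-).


Step 1: Drop any zero differences (none here) and take |d_i|.
|d| = [1, 4, 5, 5, 3, 7, 8, 6, 8, 8]
Step 2: Midrank |d_i| (ties get averaged ranks).
ranks: |1|->1, |4|->3, |5|->4.5, |5|->4.5, |3|->2, |7|->7, |8|->9, |6|->6, |8|->9, |8|->9
Step 3: Attach original signs; sum ranks with positive sign and with negative sign.
W+ = 3 + 4.5 + 4.5 + 9 + 6 = 27
W- = 1 + 2 + 7 + 9 + 9 = 28
(Check: W+ + W- = 55 should equal n(n+1)/2 = 55.)
Step 4: Test statistic W = min(W+, W-) = 27.
Step 5: Ties in |d|, so use the tie-corrected normal approximation.
        E[W] = n(n+1)/4 = 10*11/4 = 27.5.
        Tie groups: |d|=5 (t=2), |d|=8 (t=3); sum(t^3 - t) = 30.
        Var[W] = n(n+1)(2n+1)/24 - sum(t^3-t)/48 = 2310/24 - 30/48 = 95.625.
        z = (W - E[W]) / sqrt(Var[W]) = (27 - 27.5) / 9.7788 = -0.0511.
        Two-sided p = 2*Phi(z) = 0.959221.
Step 6: alpha = 0.05. fail to reject H0.

W+ = 27, W- = 28, W = min = 27, p = 0.959221, fail to reject H0.


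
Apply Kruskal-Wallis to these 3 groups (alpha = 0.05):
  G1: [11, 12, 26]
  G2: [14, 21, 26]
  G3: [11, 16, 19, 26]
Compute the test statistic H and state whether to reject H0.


Step 1: Combine all N = 10 observations and assign midranks.
sorted (value, group, rank): (11,G1,1.5), (11,G3,1.5), (12,G1,3), (14,G2,4), (16,G3,5), (19,G3,6), (21,G2,7), (26,G1,9), (26,G2,9), (26,G3,9)
Step 2: Sum ranks within each group.
R_1 = 13.5 (n_1 = 3)
R_2 = 20 (n_2 = 3)
R_3 = 21.5 (n_3 = 4)
Step 3: H = 12/(N(N+1)) * sum(R_i^2/n_i) - 3(N+1)
     = 12/(10*11) * (13.5^2/3 + 20^2/3 + 21.5^2/4) - 3*11
     = 0.109091 * 309.646 - 33
     = 0.779545.
Step 4: Ties present; correction factor C = 1 - 30/(10^3 - 10) = 0.969697. Corrected H = 0.779545 / 0.969697 = 0.803906.
Step 5: Under H0, H ~ chi^2(2); p-value = 0.669012.
Step 6: alpha = 0.05. fail to reject H0.

H = 0.8039, df = 2, p = 0.669012, fail to reject H0.


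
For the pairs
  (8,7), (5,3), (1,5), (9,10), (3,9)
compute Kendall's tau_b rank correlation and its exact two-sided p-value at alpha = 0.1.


Step 1: Enumerate the 10 unordered pairs (i,j) with i<j and classify each by sign(x_j-x_i) * sign(y_j-y_i).
  (1,2):dx=-3,dy=-4->C; (1,3):dx=-7,dy=-2->C; (1,4):dx=+1,dy=+3->C; (1,5):dx=-5,dy=+2->D
  (2,3):dx=-4,dy=+2->D; (2,4):dx=+4,dy=+7->C; (2,5):dx=-2,dy=+6->D; (3,4):dx=+8,dy=+5->C
  (3,5):dx=+2,dy=+4->C; (4,5):dx=-6,dy=-1->C
Step 2: C = 7, D = 3, total pairs = 10.
Step 3: tau = (C - D)/(n(n-1)/2) = (7 - 3)/10 = 0.400000.
Step 4: Exact two-sided p-value (enumerate n! = 120 permutations of y under H0): p = 0.483333.
Step 5: alpha = 0.1. fail to reject H0.

tau_b = 0.4000 (C=7, D=3), p = 0.483333, fail to reject H0.


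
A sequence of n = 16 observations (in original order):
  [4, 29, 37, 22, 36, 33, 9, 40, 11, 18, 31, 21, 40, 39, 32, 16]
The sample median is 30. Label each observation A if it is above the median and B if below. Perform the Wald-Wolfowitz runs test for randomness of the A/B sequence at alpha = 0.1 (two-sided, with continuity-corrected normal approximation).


Step 1: Compute median = 30; label A = above, B = below.
Labels in order: BBABAABABBABAAAB  (n_A = 8, n_B = 8)
Step 2: Count runs R = 11.
Step 3: Under H0 (random ordering), E[R] = 2*n_A*n_B/(n_A+n_B) + 1 = 2*8*8/16 + 1 = 9.0000.
        Var[R] = 2*n_A*n_B*(2*n_A*n_B - n_A - n_B) / ((n_A+n_B)^2 * (n_A+n_B-1)) = 14336/3840 = 3.7333.
        SD[R] = 1.9322.
Step 4: Continuity-corrected z = (R - 0.5 - E[R]) / SD[R] = (11 - 0.5 - 9.0000) / 1.9322 = 0.7763.
Step 5: Two-sided p-value via normal approximation = 2*(1 - Phi(|z|)) = 0.437558.
Step 6: alpha = 0.1. fail to reject H0.

R = 11, z = 0.7763, p = 0.437558, fail to reject H0.


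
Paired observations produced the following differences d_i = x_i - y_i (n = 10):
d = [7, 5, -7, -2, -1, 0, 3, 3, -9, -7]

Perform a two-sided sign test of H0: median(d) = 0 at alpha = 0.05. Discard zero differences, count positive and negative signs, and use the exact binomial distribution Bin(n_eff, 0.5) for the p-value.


Step 1: Discard zero differences. Original n = 10; n_eff = number of nonzero differences = 9.
Nonzero differences (with sign): +7, +5, -7, -2, -1, +3, +3, -9, -7
Step 2: Count signs: positive = 4, negative = 5.
Step 3: Under H0: P(positive) = 0.5, so the number of positives S ~ Bin(9, 0.5).
Step 4: Two-sided exact p-value = sum of Bin(9,0.5) probabilities at or below the observed probability = 1.000000.
Step 5: alpha = 0.05. fail to reject H0.

n_eff = 9, pos = 4, neg = 5, p = 1.000000, fail to reject H0.


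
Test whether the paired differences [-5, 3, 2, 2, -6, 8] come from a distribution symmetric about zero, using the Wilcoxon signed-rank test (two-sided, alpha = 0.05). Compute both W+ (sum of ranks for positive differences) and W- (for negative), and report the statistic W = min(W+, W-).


Step 1: Drop any zero differences (none here) and take |d_i|.
|d| = [5, 3, 2, 2, 6, 8]
Step 2: Midrank |d_i| (ties get averaged ranks).
ranks: |5|->4, |3|->3, |2|->1.5, |2|->1.5, |6|->5, |8|->6
Step 3: Attach original signs; sum ranks with positive sign and with negative sign.
W+ = 3 + 1.5 + 1.5 + 6 = 12
W- = 4 + 5 = 9
(Check: W+ + W- = 21 should equal n(n+1)/2 = 21.)
Step 4: Test statistic W = min(W+, W-) = 9.
Step 5: Ties in |d|, so use the tie-corrected normal approximation.
        E[W] = n(n+1)/4 = 6*7/4 = 10.5.
        Tie groups: |d|=2 (t=2); sum(t^3 - t) = 6.
        Var[W] = n(n+1)(2n+1)/24 - sum(t^3-t)/48 = 546/24 - 6/48 = 22.625.
        z = (W - E[W]) / sqrt(Var[W]) = (9 - 10.5) / 4.7566 = -0.3154.
        Two-sided p = 2*Phi(z) = 0.752494.
Step 6: alpha = 0.05. fail to reject H0.

W+ = 12, W- = 9, W = min = 9, p = 0.752494, fail to reject H0.


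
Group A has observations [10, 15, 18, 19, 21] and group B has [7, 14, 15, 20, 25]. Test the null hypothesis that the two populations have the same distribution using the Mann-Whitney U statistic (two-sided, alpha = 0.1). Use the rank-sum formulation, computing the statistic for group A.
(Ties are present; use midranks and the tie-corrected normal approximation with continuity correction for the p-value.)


Step 1: Combine and sort all 10 observations; assign midranks.
sorted (value, group): (7,Y), (10,X), (14,Y), (15,X), (15,Y), (18,X), (19,X), (20,Y), (21,X), (25,Y)
ranks: 7->1, 10->2, 14->3, 15->4.5, 15->4.5, 18->6, 19->7, 20->8, 21->9, 25->10
Step 2: Rank sum for X: R1 = 2 + 4.5 + 6 + 7 + 9 = 28.5.
Step 3: U_X = R1 - n1(n1+1)/2 = 28.5 - 5*6/2 = 28.5 - 15 = 13.5.
       U_Y = n1*n2 - U_X = 25 - 13.5 = 11.5.
Step 4: Ties are present, so use the tie-corrected normal approximation (with continuity correction) for the p-value.
Step 5: p-value = 0.916563; compare to alpha = 0.1. fail to reject H0.

U_X = 13.5, p = 0.916563, fail to reject H0 at alpha = 0.1.


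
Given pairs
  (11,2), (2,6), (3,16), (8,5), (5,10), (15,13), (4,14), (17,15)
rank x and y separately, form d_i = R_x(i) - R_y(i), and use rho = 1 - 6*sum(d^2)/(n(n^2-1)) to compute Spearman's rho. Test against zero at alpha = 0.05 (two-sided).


Step 1: Rank x and y separately (midranks; no ties here).
rank(x): 11->6, 2->1, 3->2, 8->5, 5->4, 15->7, 4->3, 17->8
rank(y): 2->1, 6->3, 16->8, 5->2, 10->4, 13->5, 14->6, 15->7
Step 2: d_i = R_x(i) - R_y(i); compute d_i^2.
  (6-1)^2=25, (1-3)^2=4, (2-8)^2=36, (5-2)^2=9, (4-4)^2=0, (7-5)^2=4, (3-6)^2=9, (8-7)^2=1
sum(d^2) = 88.
Step 3: rho = 1 - 6*88 / (8*(8^2 - 1)) = 1 - 528/504 = -0.047619.
Step 4: Under H0, t = rho * sqrt((n-2)/(1-rho^2)) = -0.1168 ~ t(6).
Step 5: Two-sided p-value from the t-distribution with 6 df = 0.910849.
Step 6: alpha = 0.05. fail to reject H0.

rho = -0.0476, p = 0.910849, fail to reject H0 at alpha = 0.05.


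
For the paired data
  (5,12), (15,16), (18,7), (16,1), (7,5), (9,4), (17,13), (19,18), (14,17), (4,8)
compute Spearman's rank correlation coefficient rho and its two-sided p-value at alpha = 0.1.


Step 1: Rank x and y separately (midranks; no ties here).
rank(x): 5->2, 15->6, 18->9, 16->7, 7->3, 9->4, 17->8, 19->10, 14->5, 4->1
rank(y): 12->6, 16->8, 7->4, 1->1, 5->3, 4->2, 13->7, 18->10, 17->9, 8->5
Step 2: d_i = R_x(i) - R_y(i); compute d_i^2.
  (2-6)^2=16, (6-8)^2=4, (9-4)^2=25, (7-1)^2=36, (3-3)^2=0, (4-2)^2=4, (8-7)^2=1, (10-10)^2=0, (5-9)^2=16, (1-5)^2=16
sum(d^2) = 118.
Step 3: rho = 1 - 6*118 / (10*(10^2 - 1)) = 1 - 708/990 = 0.284848.
Step 4: Under H0, t = rho * sqrt((n-2)/(1-rho^2)) = 0.8405 ~ t(8).
Step 5: Two-sided p-value from the t-distribution with 8 df = 0.425038.
Step 6: alpha = 0.1. fail to reject H0.

rho = 0.2848, p = 0.425038, fail to reject H0 at alpha = 0.1.


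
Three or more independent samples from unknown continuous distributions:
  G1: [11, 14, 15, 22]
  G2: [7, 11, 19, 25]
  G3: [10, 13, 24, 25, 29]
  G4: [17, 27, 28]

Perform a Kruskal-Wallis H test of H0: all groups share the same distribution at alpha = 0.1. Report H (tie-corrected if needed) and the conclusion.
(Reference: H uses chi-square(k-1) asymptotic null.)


Step 1: Combine all N = 16 observations and assign midranks.
sorted (value, group, rank): (7,G2,1), (10,G3,2), (11,G1,3.5), (11,G2,3.5), (13,G3,5), (14,G1,6), (15,G1,7), (17,G4,8), (19,G2,9), (22,G1,10), (24,G3,11), (25,G2,12.5), (25,G3,12.5), (27,G4,14), (28,G4,15), (29,G3,16)
Step 2: Sum ranks within each group.
R_1 = 26.5 (n_1 = 4)
R_2 = 26 (n_2 = 4)
R_3 = 46.5 (n_3 = 5)
R_4 = 37 (n_4 = 3)
Step 3: H = 12/(N(N+1)) * sum(R_i^2/n_i) - 3(N+1)
     = 12/(16*17) * (26.5^2/4 + 26^2/4 + 46.5^2/5 + 37^2/3) - 3*17
     = 0.044118 * 1233.35 - 51
     = 3.412316.
Step 4: Ties present; correction factor C = 1 - 12/(16^3 - 16) = 0.997059. Corrected H = 3.412316 / 0.997059 = 3.422382.
Step 5: Under H0, H ~ chi^2(3); p-value = 0.330969.
Step 6: alpha = 0.1. fail to reject H0.

H = 3.4224, df = 3, p = 0.330969, fail to reject H0.


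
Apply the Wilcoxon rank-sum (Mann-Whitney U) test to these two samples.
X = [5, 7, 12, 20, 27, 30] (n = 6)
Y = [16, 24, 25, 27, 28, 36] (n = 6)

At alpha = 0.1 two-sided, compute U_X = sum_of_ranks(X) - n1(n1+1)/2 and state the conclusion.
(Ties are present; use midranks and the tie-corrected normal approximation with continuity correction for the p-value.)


Step 1: Combine and sort all 12 observations; assign midranks.
sorted (value, group): (5,X), (7,X), (12,X), (16,Y), (20,X), (24,Y), (25,Y), (27,X), (27,Y), (28,Y), (30,X), (36,Y)
ranks: 5->1, 7->2, 12->3, 16->4, 20->5, 24->6, 25->7, 27->8.5, 27->8.5, 28->10, 30->11, 36->12
Step 2: Rank sum for X: R1 = 1 + 2 + 3 + 5 + 8.5 + 11 = 30.5.
Step 3: U_X = R1 - n1(n1+1)/2 = 30.5 - 6*7/2 = 30.5 - 21 = 9.5.
       U_Y = n1*n2 - U_X = 36 - 9.5 = 26.5.
Step 4: Ties are present, so use the tie-corrected normal approximation (with continuity correction) for the p-value.
Step 5: p-value = 0.199397; compare to alpha = 0.1. fail to reject H0.

U_X = 9.5, p = 0.199397, fail to reject H0 at alpha = 0.1.


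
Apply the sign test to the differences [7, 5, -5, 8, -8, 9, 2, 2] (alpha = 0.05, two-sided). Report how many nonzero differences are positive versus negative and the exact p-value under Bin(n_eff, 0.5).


Step 1: Discard zero differences. Original n = 8; n_eff = number of nonzero differences = 8.
Nonzero differences (with sign): +7, +5, -5, +8, -8, +9, +2, +2
Step 2: Count signs: positive = 6, negative = 2.
Step 3: Under H0: P(positive) = 0.5, so the number of positives S ~ Bin(8, 0.5).
Step 4: Two-sided exact p-value = sum of Bin(8,0.5) probabilities at or below the observed probability = 0.289062.
Step 5: alpha = 0.05. fail to reject H0.

n_eff = 8, pos = 6, neg = 2, p = 0.289062, fail to reject H0.


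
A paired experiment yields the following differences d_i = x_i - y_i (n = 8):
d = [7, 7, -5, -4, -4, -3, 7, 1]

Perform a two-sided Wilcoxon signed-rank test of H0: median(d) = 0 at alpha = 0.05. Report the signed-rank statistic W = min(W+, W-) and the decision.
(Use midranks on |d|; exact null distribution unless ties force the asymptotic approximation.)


Step 1: Drop any zero differences (none here) and take |d_i|.
|d| = [7, 7, 5, 4, 4, 3, 7, 1]
Step 2: Midrank |d_i| (ties get averaged ranks).
ranks: |7|->7, |7|->7, |5|->5, |4|->3.5, |4|->3.5, |3|->2, |7|->7, |1|->1
Step 3: Attach original signs; sum ranks with positive sign and with negative sign.
W+ = 7 + 7 + 7 + 1 = 22
W- = 5 + 3.5 + 3.5 + 2 = 14
(Check: W+ + W- = 36 should equal n(n+1)/2 = 36.)
Step 4: Test statistic W = min(W+, W-) = 14.
Step 5: Ties in |d|, so use the tie-corrected normal approximation.
        E[W] = n(n+1)/4 = 8*9/4 = 18.
        Tie groups: |d|=4 (t=2), |d|=7 (t=3); sum(t^3 - t) = 30.
        Var[W] = n(n+1)(2n+1)/24 - sum(t^3-t)/48 = 1224/24 - 30/48 = 50.375.
        z = (W - E[W]) / sqrt(Var[W]) = (14 - 18) / 7.0975 = -0.5636.
        Two-sided p = 2*Phi(z) = 0.573043.
Step 6: alpha = 0.05. fail to reject H0.

W+ = 22, W- = 14, W = min = 14, p = 0.573043, fail to reject H0.


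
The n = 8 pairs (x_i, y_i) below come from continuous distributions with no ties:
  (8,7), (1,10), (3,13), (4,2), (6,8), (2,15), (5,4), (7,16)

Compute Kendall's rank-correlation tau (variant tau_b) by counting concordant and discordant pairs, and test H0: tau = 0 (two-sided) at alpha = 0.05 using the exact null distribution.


Step 1: Enumerate the 28 unordered pairs (i,j) with i<j and classify each by sign(x_j-x_i) * sign(y_j-y_i).
  (1,2):dx=-7,dy=+3->D; (1,3):dx=-5,dy=+6->D; (1,4):dx=-4,dy=-5->C; (1,5):dx=-2,dy=+1->D
  (1,6):dx=-6,dy=+8->D; (1,7):dx=-3,dy=-3->C; (1,8):dx=-1,dy=+9->D; (2,3):dx=+2,dy=+3->C
  (2,4):dx=+3,dy=-8->D; (2,5):dx=+5,dy=-2->D; (2,6):dx=+1,dy=+5->C; (2,7):dx=+4,dy=-6->D
  (2,8):dx=+6,dy=+6->C; (3,4):dx=+1,dy=-11->D; (3,5):dx=+3,dy=-5->D; (3,6):dx=-1,dy=+2->D
  (3,7):dx=+2,dy=-9->D; (3,8):dx=+4,dy=+3->C; (4,5):dx=+2,dy=+6->C; (4,6):dx=-2,dy=+13->D
  (4,7):dx=+1,dy=+2->C; (4,8):dx=+3,dy=+14->C; (5,6):dx=-4,dy=+7->D; (5,7):dx=-1,dy=-4->C
  (5,8):dx=+1,dy=+8->C; (6,7):dx=+3,dy=-11->D; (6,8):dx=+5,dy=+1->C; (7,8):dx=+2,dy=+12->C
Step 2: C = 13, D = 15, total pairs = 28.
Step 3: tau = (C - D)/(n(n-1)/2) = (13 - 15)/28 = -0.071429.
Step 4: Exact two-sided p-value (enumerate n! = 40320 permutations of y under H0): p = 0.904861.
Step 5: alpha = 0.05. fail to reject H0.

tau_b = -0.0714 (C=13, D=15), p = 0.904861, fail to reject H0.


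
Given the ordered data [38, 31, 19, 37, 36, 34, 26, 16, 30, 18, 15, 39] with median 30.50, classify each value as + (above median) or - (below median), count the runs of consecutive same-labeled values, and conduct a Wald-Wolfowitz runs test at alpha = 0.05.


Step 1: Compute median = 30.50; label A = above, B = below.
Labels in order: AABAAABBBBBA  (n_A = 6, n_B = 6)
Step 2: Count runs R = 5.
Step 3: Under H0 (random ordering), E[R] = 2*n_A*n_B/(n_A+n_B) + 1 = 2*6*6/12 + 1 = 7.0000.
        Var[R] = 2*n_A*n_B*(2*n_A*n_B - n_A - n_B) / ((n_A+n_B)^2 * (n_A+n_B-1)) = 4320/1584 = 2.7273.
        SD[R] = 1.6514.
Step 4: Continuity-corrected z = (R + 0.5 - E[R]) / SD[R] = (5 + 0.5 - 7.0000) / 1.6514 = -0.9083.
Step 5: Two-sided p-value via normal approximation = 2*(1 - Phi(|z|)) = 0.363722.
Step 6: alpha = 0.05. fail to reject H0.

R = 5, z = -0.9083, p = 0.363722, fail to reject H0.


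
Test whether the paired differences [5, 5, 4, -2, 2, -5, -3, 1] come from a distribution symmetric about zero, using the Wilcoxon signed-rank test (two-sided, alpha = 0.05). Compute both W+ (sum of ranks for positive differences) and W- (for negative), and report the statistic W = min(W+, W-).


Step 1: Drop any zero differences (none here) and take |d_i|.
|d| = [5, 5, 4, 2, 2, 5, 3, 1]
Step 2: Midrank |d_i| (ties get averaged ranks).
ranks: |5|->7, |5|->7, |4|->5, |2|->2.5, |2|->2.5, |5|->7, |3|->4, |1|->1
Step 3: Attach original signs; sum ranks with positive sign and with negative sign.
W+ = 7 + 7 + 5 + 2.5 + 1 = 22.5
W- = 2.5 + 7 + 4 = 13.5
(Check: W+ + W- = 36 should equal n(n+1)/2 = 36.)
Step 4: Test statistic W = min(W+, W-) = 13.5.
Step 5: Ties in |d|, so use the tie-corrected normal approximation.
        E[W] = n(n+1)/4 = 8*9/4 = 18.
        Tie groups: |d|=2 (t=2), |d|=5 (t=3); sum(t^3 - t) = 30.
        Var[W] = n(n+1)(2n+1)/24 - sum(t^3-t)/48 = 1224/24 - 30/48 = 50.375.
        z = (W - E[W]) / sqrt(Var[W]) = (13.5 - 18) / 7.0975 = -0.6340.
        Two-sided p = 2*Phi(z) = 0.526066.
Step 6: alpha = 0.05. fail to reject H0.

W+ = 22.5, W- = 13.5, W = min = 13.5, p = 0.526066, fail to reject H0.


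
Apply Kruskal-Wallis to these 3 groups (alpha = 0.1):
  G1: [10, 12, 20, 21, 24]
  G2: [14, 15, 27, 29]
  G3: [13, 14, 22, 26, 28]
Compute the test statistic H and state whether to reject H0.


Step 1: Combine all N = 14 observations and assign midranks.
sorted (value, group, rank): (10,G1,1), (12,G1,2), (13,G3,3), (14,G2,4.5), (14,G3,4.5), (15,G2,6), (20,G1,7), (21,G1,8), (22,G3,9), (24,G1,10), (26,G3,11), (27,G2,12), (28,G3,13), (29,G2,14)
Step 2: Sum ranks within each group.
R_1 = 28 (n_1 = 5)
R_2 = 36.5 (n_2 = 4)
R_3 = 40.5 (n_3 = 5)
Step 3: H = 12/(N(N+1)) * sum(R_i^2/n_i) - 3(N+1)
     = 12/(14*15) * (28^2/5 + 36.5^2/4 + 40.5^2/5) - 3*15
     = 0.057143 * 817.913 - 45
     = 1.737857.
Step 4: Ties present; correction factor C = 1 - 6/(14^3 - 14) = 0.997802. Corrected H = 1.737857 / 0.997802 = 1.741685.
Step 5: Under H0, H ~ chi^2(2); p-value = 0.418599.
Step 6: alpha = 0.1. fail to reject H0.

H = 1.7417, df = 2, p = 0.418599, fail to reject H0.


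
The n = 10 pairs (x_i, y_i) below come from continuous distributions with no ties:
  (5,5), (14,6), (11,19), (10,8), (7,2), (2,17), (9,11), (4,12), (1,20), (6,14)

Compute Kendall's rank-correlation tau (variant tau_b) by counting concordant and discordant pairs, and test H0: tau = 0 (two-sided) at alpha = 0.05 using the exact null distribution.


Step 1: Enumerate the 45 unordered pairs (i,j) with i<j and classify each by sign(x_j-x_i) * sign(y_j-y_i).
  (1,2):dx=+9,dy=+1->C; (1,3):dx=+6,dy=+14->C; (1,4):dx=+5,dy=+3->C; (1,5):dx=+2,dy=-3->D
  (1,6):dx=-3,dy=+12->D; (1,7):dx=+4,dy=+6->C; (1,8):dx=-1,dy=+7->D; (1,9):dx=-4,dy=+15->D
  (1,10):dx=+1,dy=+9->C; (2,3):dx=-3,dy=+13->D; (2,4):dx=-4,dy=+2->D; (2,5):dx=-7,dy=-4->C
  (2,6):dx=-12,dy=+11->D; (2,7):dx=-5,dy=+5->D; (2,8):dx=-10,dy=+6->D; (2,9):dx=-13,dy=+14->D
  (2,10):dx=-8,dy=+8->D; (3,4):dx=-1,dy=-11->C; (3,5):dx=-4,dy=-17->C; (3,6):dx=-9,dy=-2->C
  (3,7):dx=-2,dy=-8->C; (3,8):dx=-7,dy=-7->C; (3,9):dx=-10,dy=+1->D; (3,10):dx=-5,dy=-5->C
  (4,5):dx=-3,dy=-6->C; (4,6):dx=-8,dy=+9->D; (4,7):dx=-1,dy=+3->D; (4,8):dx=-6,dy=+4->D
  (4,9):dx=-9,dy=+12->D; (4,10):dx=-4,dy=+6->D; (5,6):dx=-5,dy=+15->D; (5,7):dx=+2,dy=+9->C
  (5,8):dx=-3,dy=+10->D; (5,9):dx=-6,dy=+18->D; (5,10):dx=-1,dy=+12->D; (6,7):dx=+7,dy=-6->D
  (6,8):dx=+2,dy=-5->D; (6,9):dx=-1,dy=+3->D; (6,10):dx=+4,dy=-3->D; (7,8):dx=-5,dy=+1->D
  (7,9):dx=-8,dy=+9->D; (7,10):dx=-3,dy=+3->D; (8,9):dx=-3,dy=+8->D; (8,10):dx=+2,dy=+2->C
  (9,10):dx=+5,dy=-6->D
Step 2: C = 15, D = 30, total pairs = 45.
Step 3: tau = (C - D)/(n(n-1)/2) = (15 - 30)/45 = -0.333333.
Step 4: Exact two-sided p-value (enumerate n! = 3628800 permutations of y under H0): p = 0.216373.
Step 5: alpha = 0.05. fail to reject H0.

tau_b = -0.3333 (C=15, D=30), p = 0.216373, fail to reject H0.


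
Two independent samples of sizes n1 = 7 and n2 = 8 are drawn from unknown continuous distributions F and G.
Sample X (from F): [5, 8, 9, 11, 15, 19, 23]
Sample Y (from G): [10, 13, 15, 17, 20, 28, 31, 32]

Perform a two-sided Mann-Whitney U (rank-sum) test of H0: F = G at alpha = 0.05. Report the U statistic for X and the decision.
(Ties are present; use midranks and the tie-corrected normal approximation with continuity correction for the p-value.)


Step 1: Combine and sort all 15 observations; assign midranks.
sorted (value, group): (5,X), (8,X), (9,X), (10,Y), (11,X), (13,Y), (15,X), (15,Y), (17,Y), (19,X), (20,Y), (23,X), (28,Y), (31,Y), (32,Y)
ranks: 5->1, 8->2, 9->3, 10->4, 11->5, 13->6, 15->7.5, 15->7.5, 17->9, 19->10, 20->11, 23->12, 28->13, 31->14, 32->15
Step 2: Rank sum for X: R1 = 1 + 2 + 3 + 5 + 7.5 + 10 + 12 = 40.5.
Step 3: U_X = R1 - n1(n1+1)/2 = 40.5 - 7*8/2 = 40.5 - 28 = 12.5.
       U_Y = n1*n2 - U_X = 56 - 12.5 = 43.5.
Step 4: Ties are present, so use the tie-corrected normal approximation (with continuity correction) for the p-value.
Step 5: p-value = 0.082305; compare to alpha = 0.05. fail to reject H0.

U_X = 12.5, p = 0.082305, fail to reject H0 at alpha = 0.05.


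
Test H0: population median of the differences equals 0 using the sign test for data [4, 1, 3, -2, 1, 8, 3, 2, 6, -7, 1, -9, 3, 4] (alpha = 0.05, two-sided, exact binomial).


Step 1: Discard zero differences. Original n = 14; n_eff = number of nonzero differences = 14.
Nonzero differences (with sign): +4, +1, +3, -2, +1, +8, +3, +2, +6, -7, +1, -9, +3, +4
Step 2: Count signs: positive = 11, negative = 3.
Step 3: Under H0: P(positive) = 0.5, so the number of positives S ~ Bin(14, 0.5).
Step 4: Two-sided exact p-value = sum of Bin(14,0.5) probabilities at or below the observed probability = 0.057373.
Step 5: alpha = 0.05. fail to reject H0.

n_eff = 14, pos = 11, neg = 3, p = 0.057373, fail to reject H0.


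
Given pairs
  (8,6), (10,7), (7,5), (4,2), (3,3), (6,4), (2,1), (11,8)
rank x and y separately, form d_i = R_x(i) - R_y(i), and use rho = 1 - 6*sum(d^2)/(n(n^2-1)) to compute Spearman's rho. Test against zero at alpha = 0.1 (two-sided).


Step 1: Rank x and y separately (midranks; no ties here).
rank(x): 8->6, 10->7, 7->5, 4->3, 3->2, 6->4, 2->1, 11->8
rank(y): 6->6, 7->7, 5->5, 2->2, 3->3, 4->4, 1->1, 8->8
Step 2: d_i = R_x(i) - R_y(i); compute d_i^2.
  (6-6)^2=0, (7-7)^2=0, (5-5)^2=0, (3-2)^2=1, (2-3)^2=1, (4-4)^2=0, (1-1)^2=0, (8-8)^2=0
sum(d^2) = 2.
Step 3: rho = 1 - 6*2 / (8*(8^2 - 1)) = 1 - 12/504 = 0.976190.
Step 4: Under H0, t = rho * sqrt((n-2)/(1-rho^2)) = 11.0235 ~ t(6).
Step 5: Two-sided p-value from the t-distribution with 6 df = 0.000033.
Step 6: alpha = 0.1. reject H0.

rho = 0.9762, p = 0.000033, reject H0 at alpha = 0.1.


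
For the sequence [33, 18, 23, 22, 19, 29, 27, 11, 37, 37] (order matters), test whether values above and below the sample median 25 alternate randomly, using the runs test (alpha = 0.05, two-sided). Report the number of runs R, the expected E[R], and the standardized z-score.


Step 1: Compute median = 25; label A = above, B = below.
Labels in order: ABBBBAABAA  (n_A = 5, n_B = 5)
Step 2: Count runs R = 5.
Step 3: Under H0 (random ordering), E[R] = 2*n_A*n_B/(n_A+n_B) + 1 = 2*5*5/10 + 1 = 6.0000.
        Var[R] = 2*n_A*n_B*(2*n_A*n_B - n_A - n_B) / ((n_A+n_B)^2 * (n_A+n_B-1)) = 2000/900 = 2.2222.
        SD[R] = 1.4907.
Step 4: Continuity-corrected z = (R + 0.5 - E[R]) / SD[R] = (5 + 0.5 - 6.0000) / 1.4907 = -0.3354.
Step 5: Two-sided p-value via normal approximation = 2*(1 - Phi(|z|)) = 0.737316.
Step 6: alpha = 0.05. fail to reject H0.

R = 5, z = -0.3354, p = 0.737316, fail to reject H0.


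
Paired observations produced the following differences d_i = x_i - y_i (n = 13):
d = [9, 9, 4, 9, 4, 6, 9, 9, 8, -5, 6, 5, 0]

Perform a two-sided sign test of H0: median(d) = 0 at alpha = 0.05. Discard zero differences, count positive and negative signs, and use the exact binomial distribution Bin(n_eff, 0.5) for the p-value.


Step 1: Discard zero differences. Original n = 13; n_eff = number of nonzero differences = 12.
Nonzero differences (with sign): +9, +9, +4, +9, +4, +6, +9, +9, +8, -5, +6, +5
Step 2: Count signs: positive = 11, negative = 1.
Step 3: Under H0: P(positive) = 0.5, so the number of positives S ~ Bin(12, 0.5).
Step 4: Two-sided exact p-value = sum of Bin(12,0.5) probabilities at or below the observed probability = 0.006348.
Step 5: alpha = 0.05. reject H0.

n_eff = 12, pos = 11, neg = 1, p = 0.006348, reject H0.


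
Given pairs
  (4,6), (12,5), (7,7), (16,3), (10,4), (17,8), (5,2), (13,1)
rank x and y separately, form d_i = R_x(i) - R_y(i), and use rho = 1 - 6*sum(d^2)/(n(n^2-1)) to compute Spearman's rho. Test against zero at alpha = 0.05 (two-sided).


Step 1: Rank x and y separately (midranks; no ties here).
rank(x): 4->1, 12->5, 7->3, 16->7, 10->4, 17->8, 5->2, 13->6
rank(y): 6->6, 5->5, 7->7, 3->3, 4->4, 8->8, 2->2, 1->1
Step 2: d_i = R_x(i) - R_y(i); compute d_i^2.
  (1-6)^2=25, (5-5)^2=0, (3-7)^2=16, (7-3)^2=16, (4-4)^2=0, (8-8)^2=0, (2-2)^2=0, (6-1)^2=25
sum(d^2) = 82.
Step 3: rho = 1 - 6*82 / (8*(8^2 - 1)) = 1 - 492/504 = 0.023810.
Step 4: Under H0, t = rho * sqrt((n-2)/(1-rho^2)) = 0.0583 ~ t(6).
Step 5: Two-sided p-value from the t-distribution with 6 df = 0.955374.
Step 6: alpha = 0.05. fail to reject H0.

rho = 0.0238, p = 0.955374, fail to reject H0 at alpha = 0.05.


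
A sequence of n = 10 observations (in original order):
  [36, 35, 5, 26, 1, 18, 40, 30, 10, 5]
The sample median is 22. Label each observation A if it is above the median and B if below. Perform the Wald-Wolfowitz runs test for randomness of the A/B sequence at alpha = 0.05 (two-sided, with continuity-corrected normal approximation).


Step 1: Compute median = 22; label A = above, B = below.
Labels in order: AABABBAABB  (n_A = 5, n_B = 5)
Step 2: Count runs R = 6.
Step 3: Under H0 (random ordering), E[R] = 2*n_A*n_B/(n_A+n_B) + 1 = 2*5*5/10 + 1 = 6.0000.
        Var[R] = 2*n_A*n_B*(2*n_A*n_B - n_A - n_B) / ((n_A+n_B)^2 * (n_A+n_B-1)) = 2000/900 = 2.2222.
        SD[R] = 1.4907.
Step 4: R = E[R], so z = 0 with no continuity correction.
Step 5: Two-sided p-value via normal approximation = 2*(1 - Phi(|z|)) = 1.000000.
Step 6: alpha = 0.05. fail to reject H0.

R = 6, z = 0.0000, p = 1.000000, fail to reject H0.


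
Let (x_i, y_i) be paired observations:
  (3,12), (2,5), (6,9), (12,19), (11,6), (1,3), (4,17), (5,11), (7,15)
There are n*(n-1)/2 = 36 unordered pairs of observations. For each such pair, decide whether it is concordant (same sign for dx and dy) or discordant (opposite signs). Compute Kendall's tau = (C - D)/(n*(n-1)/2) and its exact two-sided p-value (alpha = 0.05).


Step 1: Enumerate the 36 unordered pairs (i,j) with i<j and classify each by sign(x_j-x_i) * sign(y_j-y_i).
  (1,2):dx=-1,dy=-7->C; (1,3):dx=+3,dy=-3->D; (1,4):dx=+9,dy=+7->C; (1,5):dx=+8,dy=-6->D
  (1,6):dx=-2,dy=-9->C; (1,7):dx=+1,dy=+5->C; (1,8):dx=+2,dy=-1->D; (1,9):dx=+4,dy=+3->C
  (2,3):dx=+4,dy=+4->C; (2,4):dx=+10,dy=+14->C; (2,5):dx=+9,dy=+1->C; (2,6):dx=-1,dy=-2->C
  (2,7):dx=+2,dy=+12->C; (2,8):dx=+3,dy=+6->C; (2,9):dx=+5,dy=+10->C; (3,4):dx=+6,dy=+10->C
  (3,5):dx=+5,dy=-3->D; (3,6):dx=-5,dy=-6->C; (3,7):dx=-2,dy=+8->D; (3,8):dx=-1,dy=+2->D
  (3,9):dx=+1,dy=+6->C; (4,5):dx=-1,dy=-13->C; (4,6):dx=-11,dy=-16->C; (4,7):dx=-8,dy=-2->C
  (4,8):dx=-7,dy=-8->C; (4,9):dx=-5,dy=-4->C; (5,6):dx=-10,dy=-3->C; (5,7):dx=-7,dy=+11->D
  (5,8):dx=-6,dy=+5->D; (5,9):dx=-4,dy=+9->D; (6,7):dx=+3,dy=+14->C; (6,8):dx=+4,dy=+8->C
  (6,9):dx=+6,dy=+12->C; (7,8):dx=+1,dy=-6->D; (7,9):dx=+3,dy=-2->D; (8,9):dx=+2,dy=+4->C
Step 2: C = 25, D = 11, total pairs = 36.
Step 3: tau = (C - D)/(n(n-1)/2) = (25 - 11)/36 = 0.388889.
Step 4: Exact two-sided p-value (enumerate n! = 362880 permutations of y under H0): p = 0.180181.
Step 5: alpha = 0.05. fail to reject H0.

tau_b = 0.3889 (C=25, D=11), p = 0.180181, fail to reject H0.


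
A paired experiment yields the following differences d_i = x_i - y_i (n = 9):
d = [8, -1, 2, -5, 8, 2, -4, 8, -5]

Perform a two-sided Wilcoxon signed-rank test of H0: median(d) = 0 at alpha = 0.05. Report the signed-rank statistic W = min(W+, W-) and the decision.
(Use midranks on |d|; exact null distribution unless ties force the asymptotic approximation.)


Step 1: Drop any zero differences (none here) and take |d_i|.
|d| = [8, 1, 2, 5, 8, 2, 4, 8, 5]
Step 2: Midrank |d_i| (ties get averaged ranks).
ranks: |8|->8, |1|->1, |2|->2.5, |5|->5.5, |8|->8, |2|->2.5, |4|->4, |8|->8, |5|->5.5
Step 3: Attach original signs; sum ranks with positive sign and with negative sign.
W+ = 8 + 2.5 + 8 + 2.5 + 8 = 29
W- = 1 + 5.5 + 4 + 5.5 = 16
(Check: W+ + W- = 45 should equal n(n+1)/2 = 45.)
Step 4: Test statistic W = min(W+, W-) = 16.
Step 5: Ties in |d|, so use the tie-corrected normal approximation.
        E[W] = n(n+1)/4 = 9*10/4 = 22.5.
        Tie groups: |d|=2 (t=2), |d|=5 (t=2), |d|=8 (t=3); sum(t^3 - t) = 36.
        Var[W] = n(n+1)(2n+1)/24 - sum(t^3-t)/48 = 1710/24 - 36/48 = 70.5.
        z = (W - E[W]) / sqrt(Var[W]) = (16 - 22.5) / 8.3964 = -0.7741.
        Two-sided p = 2*Phi(z) = 0.438849.
Step 6: alpha = 0.05. fail to reject H0.

W+ = 29, W- = 16, W = min = 16, p = 0.438849, fail to reject H0.


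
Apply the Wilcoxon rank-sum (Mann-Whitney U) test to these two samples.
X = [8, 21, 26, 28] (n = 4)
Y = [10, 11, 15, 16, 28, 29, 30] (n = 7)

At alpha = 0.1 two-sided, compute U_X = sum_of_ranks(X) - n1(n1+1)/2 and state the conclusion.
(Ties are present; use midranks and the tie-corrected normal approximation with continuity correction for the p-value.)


Step 1: Combine and sort all 11 observations; assign midranks.
sorted (value, group): (8,X), (10,Y), (11,Y), (15,Y), (16,Y), (21,X), (26,X), (28,X), (28,Y), (29,Y), (30,Y)
ranks: 8->1, 10->2, 11->3, 15->4, 16->5, 21->6, 26->7, 28->8.5, 28->8.5, 29->10, 30->11
Step 2: Rank sum for X: R1 = 1 + 6 + 7 + 8.5 = 22.5.
Step 3: U_X = R1 - n1(n1+1)/2 = 22.5 - 4*5/2 = 22.5 - 10 = 12.5.
       U_Y = n1*n2 - U_X = 28 - 12.5 = 15.5.
Step 4: Ties are present, so use the tie-corrected normal approximation (with continuity correction) for the p-value.
Step 5: p-value = 0.849769; compare to alpha = 0.1. fail to reject H0.

U_X = 12.5, p = 0.849769, fail to reject H0 at alpha = 0.1.


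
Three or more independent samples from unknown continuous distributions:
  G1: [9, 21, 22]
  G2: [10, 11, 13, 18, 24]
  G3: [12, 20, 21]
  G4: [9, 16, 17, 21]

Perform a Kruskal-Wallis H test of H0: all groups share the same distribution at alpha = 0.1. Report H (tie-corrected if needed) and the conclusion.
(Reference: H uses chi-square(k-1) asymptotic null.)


Step 1: Combine all N = 15 observations and assign midranks.
sorted (value, group, rank): (9,G1,1.5), (9,G4,1.5), (10,G2,3), (11,G2,4), (12,G3,5), (13,G2,6), (16,G4,7), (17,G4,8), (18,G2,9), (20,G3,10), (21,G1,12), (21,G3,12), (21,G4,12), (22,G1,14), (24,G2,15)
Step 2: Sum ranks within each group.
R_1 = 27.5 (n_1 = 3)
R_2 = 37 (n_2 = 5)
R_3 = 27 (n_3 = 3)
R_4 = 28.5 (n_4 = 4)
Step 3: H = 12/(N(N+1)) * sum(R_i^2/n_i) - 3(N+1)
     = 12/(15*16) * (27.5^2/3 + 37^2/5 + 27^2/3 + 28.5^2/4) - 3*16
     = 0.050000 * 971.946 - 48
     = 0.597292.
Step 4: Ties present; correction factor C = 1 - 30/(15^3 - 15) = 0.991071. Corrected H = 0.597292 / 0.991071 = 0.602673.
Step 5: Under H0, H ~ chi^2(3); p-value = 0.895820.
Step 6: alpha = 0.1. fail to reject H0.

H = 0.6027, df = 3, p = 0.895820, fail to reject H0.


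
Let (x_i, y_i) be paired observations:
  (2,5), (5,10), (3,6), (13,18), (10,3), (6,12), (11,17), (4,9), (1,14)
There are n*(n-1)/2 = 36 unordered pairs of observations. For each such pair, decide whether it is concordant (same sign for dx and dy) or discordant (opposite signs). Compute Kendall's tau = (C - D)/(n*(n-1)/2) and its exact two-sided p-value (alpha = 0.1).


Step 1: Enumerate the 36 unordered pairs (i,j) with i<j and classify each by sign(x_j-x_i) * sign(y_j-y_i).
  (1,2):dx=+3,dy=+5->C; (1,3):dx=+1,dy=+1->C; (1,4):dx=+11,dy=+13->C; (1,5):dx=+8,dy=-2->D
  (1,6):dx=+4,dy=+7->C; (1,7):dx=+9,dy=+12->C; (1,8):dx=+2,dy=+4->C; (1,9):dx=-1,dy=+9->D
  (2,3):dx=-2,dy=-4->C; (2,4):dx=+8,dy=+8->C; (2,5):dx=+5,dy=-7->D; (2,6):dx=+1,dy=+2->C
  (2,7):dx=+6,dy=+7->C; (2,8):dx=-1,dy=-1->C; (2,9):dx=-4,dy=+4->D; (3,4):dx=+10,dy=+12->C
  (3,5):dx=+7,dy=-3->D; (3,6):dx=+3,dy=+6->C; (3,7):dx=+8,dy=+11->C; (3,8):dx=+1,dy=+3->C
  (3,9):dx=-2,dy=+8->D; (4,5):dx=-3,dy=-15->C; (4,6):dx=-7,dy=-6->C; (4,7):dx=-2,dy=-1->C
  (4,8):dx=-9,dy=-9->C; (4,9):dx=-12,dy=-4->C; (5,6):dx=-4,dy=+9->D; (5,7):dx=+1,dy=+14->C
  (5,8):dx=-6,dy=+6->D; (5,9):dx=-9,dy=+11->D; (6,7):dx=+5,dy=+5->C; (6,8):dx=-2,dy=-3->C
  (6,9):dx=-5,dy=+2->D; (7,8):dx=-7,dy=-8->C; (7,9):dx=-10,dy=-3->C; (8,9):dx=-3,dy=+5->D
Step 2: C = 25, D = 11, total pairs = 36.
Step 3: tau = (C - D)/(n(n-1)/2) = (25 - 11)/36 = 0.388889.
Step 4: Exact two-sided p-value (enumerate n! = 362880 permutations of y under H0): p = 0.180181.
Step 5: alpha = 0.1. fail to reject H0.

tau_b = 0.3889 (C=25, D=11), p = 0.180181, fail to reject H0.


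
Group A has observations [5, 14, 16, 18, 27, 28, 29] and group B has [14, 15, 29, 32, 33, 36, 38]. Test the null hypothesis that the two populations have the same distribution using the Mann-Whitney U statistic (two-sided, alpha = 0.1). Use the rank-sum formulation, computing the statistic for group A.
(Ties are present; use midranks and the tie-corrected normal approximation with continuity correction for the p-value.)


Step 1: Combine and sort all 14 observations; assign midranks.
sorted (value, group): (5,X), (14,X), (14,Y), (15,Y), (16,X), (18,X), (27,X), (28,X), (29,X), (29,Y), (32,Y), (33,Y), (36,Y), (38,Y)
ranks: 5->1, 14->2.5, 14->2.5, 15->4, 16->5, 18->6, 27->7, 28->8, 29->9.5, 29->9.5, 32->11, 33->12, 36->13, 38->14
Step 2: Rank sum for X: R1 = 1 + 2.5 + 5 + 6 + 7 + 8 + 9.5 = 39.
Step 3: U_X = R1 - n1(n1+1)/2 = 39 - 7*8/2 = 39 - 28 = 11.
       U_Y = n1*n2 - U_X = 49 - 11 = 38.
Step 4: Ties are present, so use the tie-corrected normal approximation (with continuity correction) for the p-value.
Step 5: p-value = 0.095964; compare to alpha = 0.1. reject H0.

U_X = 11, p = 0.095964, reject H0 at alpha = 0.1.


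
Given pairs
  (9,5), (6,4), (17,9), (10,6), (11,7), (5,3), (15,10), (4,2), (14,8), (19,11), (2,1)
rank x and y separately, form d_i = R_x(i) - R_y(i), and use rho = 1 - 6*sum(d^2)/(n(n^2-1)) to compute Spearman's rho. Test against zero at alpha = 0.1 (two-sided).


Step 1: Rank x and y separately (midranks; no ties here).
rank(x): 9->5, 6->4, 17->10, 10->6, 11->7, 5->3, 15->9, 4->2, 14->8, 19->11, 2->1
rank(y): 5->5, 4->4, 9->9, 6->6, 7->7, 3->3, 10->10, 2->2, 8->8, 11->11, 1->1
Step 2: d_i = R_x(i) - R_y(i); compute d_i^2.
  (5-5)^2=0, (4-4)^2=0, (10-9)^2=1, (6-6)^2=0, (7-7)^2=0, (3-3)^2=0, (9-10)^2=1, (2-2)^2=0, (8-8)^2=0, (11-11)^2=0, (1-1)^2=0
sum(d^2) = 2.
Step 3: rho = 1 - 6*2 / (11*(11^2 - 1)) = 1 - 12/1320 = 0.990909.
Step 4: Under H0, t = rho * sqrt((n-2)/(1-rho^2)) = 22.0966 ~ t(9).
Step 5: Two-sided p-value from the t-distribution with 9 df = 0.000000.
Step 6: alpha = 0.1. reject H0.

rho = 0.9909, p = 0.000000, reject H0 at alpha = 0.1.


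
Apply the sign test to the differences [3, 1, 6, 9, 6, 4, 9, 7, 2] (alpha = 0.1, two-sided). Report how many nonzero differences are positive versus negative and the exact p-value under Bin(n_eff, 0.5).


Step 1: Discard zero differences. Original n = 9; n_eff = number of nonzero differences = 9.
Nonzero differences (with sign): +3, +1, +6, +9, +6, +4, +9, +7, +2
Step 2: Count signs: positive = 9, negative = 0.
Step 3: Under H0: P(positive) = 0.5, so the number of positives S ~ Bin(9, 0.5).
Step 4: Two-sided exact p-value = sum of Bin(9,0.5) probabilities at or below the observed probability = 0.003906.
Step 5: alpha = 0.1. reject H0.

n_eff = 9, pos = 9, neg = 0, p = 0.003906, reject H0.
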